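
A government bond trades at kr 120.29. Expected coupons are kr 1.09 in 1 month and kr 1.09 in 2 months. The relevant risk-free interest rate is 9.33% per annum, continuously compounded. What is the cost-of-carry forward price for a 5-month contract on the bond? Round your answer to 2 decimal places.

kr 122.82

PV(coupons) I = 1.09·e^(−0.0933·1/12) + 1.09·e^(−0.0933·2/12)
I = 1.0816 + 1.0732 = 2.1548
F = (S − I)·e^(rT) = (120.29 − 2.1548) · e^(0.0933·5/12)
= 118.1352 · e^0.038875 = 118.1352 × 1.039641 = kr 122.82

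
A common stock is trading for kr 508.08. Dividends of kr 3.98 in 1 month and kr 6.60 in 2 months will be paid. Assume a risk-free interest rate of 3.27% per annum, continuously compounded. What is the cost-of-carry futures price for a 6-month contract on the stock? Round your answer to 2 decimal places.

kr 505.75

PV(dividends) I = 3.98·e^(−0.0327·1/12) + 6.60·e^(−0.0327·2/12)
I = 3.9692 + 6.5641 = 10.5333
F = (S − I)·e^(rT) = (508.08 − 10.5333) · e^(0.0327·6/12)
= 497.5467 · e^0.016350 = 497.5467 × 1.016484 = kr 505.75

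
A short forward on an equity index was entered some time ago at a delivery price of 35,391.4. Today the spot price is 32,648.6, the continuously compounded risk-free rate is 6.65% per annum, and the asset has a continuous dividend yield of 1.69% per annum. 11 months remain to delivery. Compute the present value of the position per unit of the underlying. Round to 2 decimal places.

Current fair forward for the remaining 11 months: F = S·e^((r − q)·T), (r − q) = 0.0665 − 0.0169 = 0.0496
F = 32648.6 · e^(0.0496 × 11/12) = 32648.6 × 1.04651612 = 34167.2862
Value of long forward = (F − K)·e^(−rT) = (34167.2862 − 35391.4) · e^(−0.0665·11/12)
= -1224.1138 × 0.94086244 = -1151.72
Short position value = −(long value) = 1151.72

1151.72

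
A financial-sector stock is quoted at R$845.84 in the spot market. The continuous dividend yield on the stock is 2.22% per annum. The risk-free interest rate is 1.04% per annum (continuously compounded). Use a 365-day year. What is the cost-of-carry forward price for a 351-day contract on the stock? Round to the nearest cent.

R$836.30

F = S·e^((r − q)T) = 845.84 · e^((0.0104 − 0.0222) × 351/365)
= 845.84 · e^-0.011347 = 845.84 × 0.988717
F = R$836.30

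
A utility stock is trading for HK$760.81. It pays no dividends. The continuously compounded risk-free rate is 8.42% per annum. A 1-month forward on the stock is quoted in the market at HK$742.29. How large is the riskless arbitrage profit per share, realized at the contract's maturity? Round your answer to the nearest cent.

Fair forward: F* = S·e^(carry·T), with carry = r = 0.0842
F* = 760.81 · e^(0.0842 × 1/12) = 760.81 · e^0.007017 = 760.81 × 1.007042 = HK$766.1676
Market HK$742.29 < fair HK$766.1676: forward underpriced → reverse cash-and-carry (short spot, go long the forward).
At maturity, profit = |F_mkt − F*| = |742.29 − 766.1676| = HK$23.88 per share

HK$23.88 per share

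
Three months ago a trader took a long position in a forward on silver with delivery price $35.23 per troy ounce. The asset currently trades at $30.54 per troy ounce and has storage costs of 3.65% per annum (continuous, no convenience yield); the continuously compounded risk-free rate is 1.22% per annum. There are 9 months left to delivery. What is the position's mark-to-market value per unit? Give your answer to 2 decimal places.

Current fair forward for the remaining 9 months: F = S·e^((r + u)·T), (r + u) = 0.0122 + 0.0365 = 0.0487
F = 30.54 · e^(0.0487 × 9/12) = 30.54 × 1.037200 = 31.6761
Value of long forward = (F − K)·e^(−rT) = (31.6761 − 35.23) · e^(−0.0122·9/12)
= -3.5539 × 0.990892 = -3.52

-$3.52 per troy ounce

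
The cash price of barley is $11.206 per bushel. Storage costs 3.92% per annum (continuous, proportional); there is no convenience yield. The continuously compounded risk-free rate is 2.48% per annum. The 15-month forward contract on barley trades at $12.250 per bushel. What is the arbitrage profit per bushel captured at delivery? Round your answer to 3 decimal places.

Fair forward: F* = S·e^(carry·T), with carry = (r + u) = 0.0248 + 0.0392 = 0.0640
F* = 11.206 · e^(0.0640 × 15/12) = 11.206 · e^0.080000 = 11.206 × 1.083287 = $12.1393
Market $12.250 > fair $12.1393: forward overpriced → cash-and-carry (buy spot, short the forward).
At maturity, profit = |F_mkt − F*| = |12.250 − 12.1393| = $0.111 per bushel

$0.111 per bushel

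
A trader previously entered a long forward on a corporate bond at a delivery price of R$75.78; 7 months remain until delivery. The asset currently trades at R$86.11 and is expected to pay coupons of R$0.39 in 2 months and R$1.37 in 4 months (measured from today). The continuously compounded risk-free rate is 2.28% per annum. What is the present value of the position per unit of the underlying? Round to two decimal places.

R$9.58

PV(remaining coupons) I = 0.39·e^(−0.0228·2/12) + 1.37·e^(−0.0228·4/12) = 1.7481
Current forward F = (S − I)·e^(rT) = (86.11 − 1.7481)·e^(0.0228·7/12) = 84.3619 × 1.013389 = 85.4914
Value (long) = (F − K)·e^(−rT) = (85.4914 − 75.78) × 0.986788 = 9.5831
Value = R$9.58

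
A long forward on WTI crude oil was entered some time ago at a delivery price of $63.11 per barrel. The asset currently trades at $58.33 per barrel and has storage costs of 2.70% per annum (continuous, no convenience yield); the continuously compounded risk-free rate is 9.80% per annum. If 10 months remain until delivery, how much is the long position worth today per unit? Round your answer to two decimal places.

Current fair forward for the remaining 10 months: F = S·e^((r + u)·T), (r + u) = 0.0980 + 0.0270 = 0.1250
F = 58.33 · e^(0.1250 × 10/12) = 58.33 × 1.109785 = 64.7338
Value of long forward = (F − K)·e^(−rT) = (64.7338 − 63.11) · e^(−0.0980·10/12)
= 1.6238 × 0.921579 = 1.50

$1.50 per barrel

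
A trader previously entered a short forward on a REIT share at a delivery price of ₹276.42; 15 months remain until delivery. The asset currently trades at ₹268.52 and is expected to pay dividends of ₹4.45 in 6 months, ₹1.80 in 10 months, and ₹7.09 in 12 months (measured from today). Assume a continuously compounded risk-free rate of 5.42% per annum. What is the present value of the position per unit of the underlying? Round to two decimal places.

PV(remaining dividends) I = 4.45·e^(−0.0542·6/12) + 1.80·e^(−0.0542·10/12) + 7.09·e^(−0.0542·12/12) = 12.7675
Current forward F = (S − I)·e^(rT) = (268.52 − 12.7675)·e^(0.0542·15/12) = 255.7525 × 1.070098 = 273.6802
Value (long) = (F − K)·e^(−rT) = (273.6802 − 276.42) × 0.934494 = -2.5603
Short position value = −(long value) = ₹2.56

₹2.56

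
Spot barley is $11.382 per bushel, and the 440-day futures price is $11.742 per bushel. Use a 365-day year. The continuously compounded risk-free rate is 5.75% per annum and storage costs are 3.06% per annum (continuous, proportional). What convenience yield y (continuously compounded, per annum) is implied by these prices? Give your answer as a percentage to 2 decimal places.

F = S·e^((r+u−y)T) ⇒ (r+u−y) = ln(F/S)/T
ln(11.742/11.382) = 0.031139; /T ⇒ 0.025831
y = r + u − ln(F/S)/T = 0.0575 + 0.0306 − 0.025831 = 0.062269
y = 6.23%

6.23%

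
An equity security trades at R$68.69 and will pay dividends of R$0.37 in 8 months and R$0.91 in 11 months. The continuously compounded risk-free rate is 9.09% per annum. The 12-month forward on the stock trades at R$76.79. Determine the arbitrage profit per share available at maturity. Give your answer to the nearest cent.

R$2.86 per share

PV(dividends) I = 0.37·e^(−0.0909·8/12) + 0.91·e^(−0.0909·11/12) = 1.1855
Fair forward F* = (S − I)·e^(rT) = (68.69 − 1.1855)·e^0.090900 = 67.5045 × 1.095159 = 73.9282
Market R$76.79 > fair 73.9282: forward overpriced → cash-and-carry (borrow at r, buy the stock and collect the dividends, short the forward).
Profit at T = |F_mkt − F*| = |76.79 − 73.9282| = R$2.86 per share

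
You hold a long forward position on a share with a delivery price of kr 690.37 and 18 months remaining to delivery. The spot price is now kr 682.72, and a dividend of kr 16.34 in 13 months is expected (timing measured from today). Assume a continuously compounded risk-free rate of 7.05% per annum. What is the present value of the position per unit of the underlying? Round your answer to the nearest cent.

kr 46.49

PV(remaining dividends) I = 16.34·e^(−0.0705·13/12) = 15.1385
Current forward F = (S − I)·e^(rT) = (682.72 − 15.1385)·e^(0.0705·18/12) = 667.5815 × 1.111544 = 742.0462
Value (long) = (F − K)·e^(−rT) = (742.0462 − 690.37) × 0.899650 = 46.4905
Value = kr 46.49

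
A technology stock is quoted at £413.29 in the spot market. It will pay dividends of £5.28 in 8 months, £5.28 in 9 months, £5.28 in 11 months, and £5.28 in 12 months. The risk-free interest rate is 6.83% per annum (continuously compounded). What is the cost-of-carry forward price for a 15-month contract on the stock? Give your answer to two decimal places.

PV(dividends) I = 5.28·e^(−0.0683·8/12) + 5.28·e^(−0.0683·9/12) + 5.28·e^(−0.0683·11/12) + 5.28·e^(−0.0683·12/12)
I = 5.0450 + 5.0163 + 4.9596 + 4.9314 = 19.9523
F = (S − I)·e^(rT) = (413.29 − 19.9523) · e^(0.0683·15/12)
= 393.3377 · e^0.085375 = 393.3377 × 1.089125 = £428.39

£428.39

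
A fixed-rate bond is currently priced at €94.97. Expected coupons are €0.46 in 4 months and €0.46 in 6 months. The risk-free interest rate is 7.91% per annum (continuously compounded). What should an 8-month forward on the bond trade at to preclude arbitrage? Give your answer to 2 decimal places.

€99.17

PV(coupons) I = 0.46·e^(−0.0791·4/12) + 0.46·e^(−0.0791·6/12)
I = 0.4480 + 0.4422 = 0.8902
F = (S − I)·e^(rT) = (94.97 − 0.8902) · e^(0.0791·8/12)
= 94.0798 · e^0.052733 = 94.0798 × 1.054148 = €99.17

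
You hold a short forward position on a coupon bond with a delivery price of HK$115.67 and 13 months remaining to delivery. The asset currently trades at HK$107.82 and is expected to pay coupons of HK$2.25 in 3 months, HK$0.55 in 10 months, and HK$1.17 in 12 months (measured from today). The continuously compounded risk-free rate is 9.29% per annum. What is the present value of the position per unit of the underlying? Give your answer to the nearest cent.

HK$0.55

PV(remaining coupons) I = 2.25·e^(−0.0929·3/12) + 0.55·e^(−0.0929·10/12) + 1.17·e^(−0.0929·12/12) = 3.7736
Current forward F = (S − I)·e^(rT) = (107.82 − 3.7736)·e^(0.0929·13/12) = 104.0464 × 1.105880 = 115.0628
Value (long) = (F − K)·e^(−rT) = (115.0628 − 115.67) × 0.904257 = -0.5491
Short position value = −(long value) = HK$0.55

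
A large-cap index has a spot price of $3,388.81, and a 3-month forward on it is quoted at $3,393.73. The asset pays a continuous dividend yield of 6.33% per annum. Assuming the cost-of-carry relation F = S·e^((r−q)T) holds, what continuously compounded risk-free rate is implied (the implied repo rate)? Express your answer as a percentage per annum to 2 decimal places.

6.91%

From F = S·e^((r−q)T): (r − q) = ln(F/S)/T
ln(3393.73/3388.81) = ln(1.001452) = 0.001451
(r − q) = 0.001451 / (3/12) = 0.005804
r = ln(F/S)/T + q = 0.005804 + 0.0633 = 0.069104
r = 6.91%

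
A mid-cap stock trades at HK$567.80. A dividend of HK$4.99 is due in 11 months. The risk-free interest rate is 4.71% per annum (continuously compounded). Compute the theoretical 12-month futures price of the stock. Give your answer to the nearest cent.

PV(dividends) I = 4.99·e^(−0.0471·11/12)
I = 4.7791
F = (S − I)·e^(rT) = (567.80 − 4.7791) · e^(0.0471·12/12)
= 563.0209 · e^0.047100 = 563.0209 × 1.048227 = HK$590.17

HK$590.17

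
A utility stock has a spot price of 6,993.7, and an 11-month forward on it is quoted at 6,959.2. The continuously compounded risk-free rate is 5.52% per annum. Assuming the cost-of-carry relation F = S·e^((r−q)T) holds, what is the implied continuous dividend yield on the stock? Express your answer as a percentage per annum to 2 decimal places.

6.06%

From F = S·e^((r−q)T): (r − q) = ln(F/S)/T
ln(6959.2/6993.7) = ln(0.995067) = -0.004945
(r − q) = -0.004945 / (11/12) = -0.005395
q = r − ln(F/S)/T = 0.0552 + 0.005395 = 0.060595
q = 6.06%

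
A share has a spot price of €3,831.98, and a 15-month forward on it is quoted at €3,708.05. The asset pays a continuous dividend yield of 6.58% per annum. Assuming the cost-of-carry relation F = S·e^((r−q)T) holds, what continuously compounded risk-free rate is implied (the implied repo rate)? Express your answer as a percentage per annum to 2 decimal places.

From F = S·e^((r−q)T): (r − q) = ln(F/S)/T
ln(3708.05/3831.98) = ln(0.967659) = -0.032876
(r − q) = -0.032876 / (15/12) = -0.026301
r = ln(F/S)/T + q = -0.026301 + 0.0658 = 0.039499
r = 3.95%

3.95%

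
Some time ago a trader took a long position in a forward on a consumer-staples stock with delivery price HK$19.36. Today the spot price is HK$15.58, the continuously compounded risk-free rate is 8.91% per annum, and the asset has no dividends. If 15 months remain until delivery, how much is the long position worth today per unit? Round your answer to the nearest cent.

Current fair forward for the remaining 15 months: F = S·e^(r·T), r = 0.0891
F = 15.58 · e^(0.0891 × 15/12) = 15.58 × 1.117814 = 17.4155
Value of long forward = (F − K)·e^(−rT) = (17.4155 − 19.36) · e^(−0.0891·15/12)
= -1.9445 × 0.894603 = -1.74

-HK$1.74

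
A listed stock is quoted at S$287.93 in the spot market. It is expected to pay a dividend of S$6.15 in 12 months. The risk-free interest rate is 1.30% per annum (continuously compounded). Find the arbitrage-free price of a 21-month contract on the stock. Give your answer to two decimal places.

PV(dividends) I = 6.15·e^(−0.0130·12/12)
I = 6.0706
F = (S − I)·e^(rT) = (287.93 − 6.0706) · e^(0.0130·21/12)
= 281.8594 · e^0.022750 = 281.8594 × 1.023011 = S$288.35

S$288.35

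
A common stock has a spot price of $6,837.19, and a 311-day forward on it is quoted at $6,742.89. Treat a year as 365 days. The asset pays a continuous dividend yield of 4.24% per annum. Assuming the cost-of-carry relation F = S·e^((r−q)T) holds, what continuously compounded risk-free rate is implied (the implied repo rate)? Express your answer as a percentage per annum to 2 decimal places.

2.61%

From F = S·e^((r−q)T): (r − q) = ln(F/S)/T
ln(6742.89/6837.19) = ln(0.986208) = -0.013888
(r − q) = -0.013888 / (311/365) = -0.016299
r = ln(F/S)/T + q = -0.016299 + 0.0424 = 0.026101
r = 2.61%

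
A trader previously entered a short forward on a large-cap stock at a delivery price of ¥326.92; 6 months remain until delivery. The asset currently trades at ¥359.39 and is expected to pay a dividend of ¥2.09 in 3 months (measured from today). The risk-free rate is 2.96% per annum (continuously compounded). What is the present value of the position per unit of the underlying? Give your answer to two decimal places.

-¥35.20

PV(remaining dividends) I = 2.09·e^(−0.0296·3/12) = 2.0746
Current forward F = (S − I)·e^(rT) = (359.39 − 2.0746)·e^(0.0296·6/12) = 357.3154 × 1.014910 = 362.6430
Value (long) = (F − K)·e^(−rT) = (362.6430 − 326.92) × 0.985309 = 35.1982
Short position value = −(long value) = -¥35.20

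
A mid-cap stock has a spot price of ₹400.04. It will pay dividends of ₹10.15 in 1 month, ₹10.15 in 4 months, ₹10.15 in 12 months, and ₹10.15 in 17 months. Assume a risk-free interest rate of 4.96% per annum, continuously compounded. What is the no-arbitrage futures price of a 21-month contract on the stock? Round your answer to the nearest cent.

₹393.55

PV(dividends) I = 10.15·e^(−0.0496·1/12) + 10.15·e^(−0.0496·4/12) + 10.15·e^(−0.0496·12/12) + 10.15·e^(−0.0496·17/12)
I = 10.1081 + 9.9836 + 9.6588 + 9.4613 = 39.2118
F = (S − I)·e^(rT) = (400.04 − 39.2118) · e^(0.0496·21/12)
= 360.8282 · e^0.086800 = 360.8282 × 1.090679 = ₹393.55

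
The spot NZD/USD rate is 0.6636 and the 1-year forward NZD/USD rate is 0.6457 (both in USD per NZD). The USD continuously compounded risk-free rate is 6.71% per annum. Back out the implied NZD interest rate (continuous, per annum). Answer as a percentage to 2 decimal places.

F = S·e^((r_USD − r_NZD)T) ⇒ r_NZD = r_USD − ln(F/S)/T
ln(0.6457/0.6636) = -0.027345; /(12/12) = -0.027345
r_NZD = 0.0671 + 0.027345 = 0.094445
r_NZD = 9.44%

9.44%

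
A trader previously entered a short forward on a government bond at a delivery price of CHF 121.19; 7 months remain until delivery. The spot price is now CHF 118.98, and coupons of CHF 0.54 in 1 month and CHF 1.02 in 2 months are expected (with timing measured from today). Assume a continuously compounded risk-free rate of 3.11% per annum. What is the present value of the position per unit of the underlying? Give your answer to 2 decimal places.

CHF 1.58

PV(remaining coupons) I = 0.54·e^(−0.0311·1/12) + 1.02·e^(−0.0311·2/12) = 1.5533
Current forward F = (S − I)·e^(rT) = (118.98 − 1.5533)·e^(0.0311·7/12) = 117.4267 × 1.018307 = 119.5764
Value (long) = (F − K)·e^(−rT) = (119.5764 − 121.19) × 0.982022 = -1.5846
Short position value = −(long value) = CHF 1.58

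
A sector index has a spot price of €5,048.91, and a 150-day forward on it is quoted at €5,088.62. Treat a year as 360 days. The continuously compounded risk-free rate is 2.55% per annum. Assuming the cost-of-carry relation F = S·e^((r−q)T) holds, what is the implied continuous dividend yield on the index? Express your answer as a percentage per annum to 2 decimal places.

From F = S·e^((r−q)T): (r − q) = ln(F/S)/T
ln(5088.62/5048.91) = ln(1.007865) = 0.007834
(r − q) = 0.007834 / (150/360) = 0.018802
q = r − ln(F/S)/T = 0.0255 − 0.018802 = 0.006698
q = 0.67%

0.67%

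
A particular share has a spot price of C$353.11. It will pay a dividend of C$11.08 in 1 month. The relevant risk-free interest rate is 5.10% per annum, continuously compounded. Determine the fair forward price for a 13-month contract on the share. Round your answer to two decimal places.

C$361.51

PV(dividends) I = 11.08·e^(−0.0510·1/12)
I = 11.0330
F = (S − I)·e^(rT) = (353.11 − 11.0330) · e^(0.0510·13/12)
= 342.0770 · e^0.055250 = 342.0770 × 1.056805 = C$361.51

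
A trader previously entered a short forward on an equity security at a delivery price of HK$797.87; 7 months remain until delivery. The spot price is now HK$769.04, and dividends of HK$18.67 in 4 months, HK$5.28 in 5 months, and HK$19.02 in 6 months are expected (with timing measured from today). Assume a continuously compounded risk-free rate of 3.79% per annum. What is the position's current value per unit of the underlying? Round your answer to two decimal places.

HK$53.68

PV(remaining dividends) I = 18.67·e^(−0.0379·4/12) + 5.28·e^(−0.0379·5/12) + 19.02·e^(−0.0379·6/12) = 42.2959
Current forward F = (S − I)·e^(rT) = (769.04 − 42.2959)·e^(0.0379·7/12) = 726.7441 × 1.022355 = 742.9905
Value (long) = (F − K)·e^(−rT) = (742.9905 − 797.87) × 0.978134 = -53.6795
Short position value = −(long value) = HK$53.68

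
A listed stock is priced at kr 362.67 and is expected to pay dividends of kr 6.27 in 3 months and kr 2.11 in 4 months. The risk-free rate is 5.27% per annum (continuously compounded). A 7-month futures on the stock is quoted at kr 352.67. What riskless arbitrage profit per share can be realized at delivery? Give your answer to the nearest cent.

kr 12.80 per share

PV(dividends) I = 6.27·e^(−0.0527·3/12) + 2.11·e^(−0.0527·4/12) = 8.2612
Fair futures F* = (S − I)·e^(rT) = (362.67 − 8.2612)·e^0.030742 = 354.4088 × 1.031219 = 365.4731
Market kr 352.67 < fair 365.4731: forward underpriced → reverse cash-and-carry (short the stock, invest proceeds at r, pay the dividends, go long the forward).
Profit at T = |F_mkt − F*| = |352.67 − 365.4731| = kr 12.80 per share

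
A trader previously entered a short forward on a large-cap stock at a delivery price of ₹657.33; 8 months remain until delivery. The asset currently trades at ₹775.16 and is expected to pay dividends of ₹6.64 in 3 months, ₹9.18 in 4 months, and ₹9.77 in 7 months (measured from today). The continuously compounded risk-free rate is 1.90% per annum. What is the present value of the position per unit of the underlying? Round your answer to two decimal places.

PV(remaining dividends) I = 6.64·e^(−0.0190·3/12) + 9.18·e^(−0.0190·4/12) + 9.77·e^(−0.0190·7/12) = 25.3929
Current forward F = (S − I)·e^(rT) = (775.16 − 25.3929)·e^(0.0190·8/12) = 749.7671 × 1.012747 = 759.3244
Value (long) = (F − K)·e^(−rT) = (759.3244 − 657.33) × 0.987413 = 100.7106
Short position value = −(long value) = -₹100.71

-₹100.71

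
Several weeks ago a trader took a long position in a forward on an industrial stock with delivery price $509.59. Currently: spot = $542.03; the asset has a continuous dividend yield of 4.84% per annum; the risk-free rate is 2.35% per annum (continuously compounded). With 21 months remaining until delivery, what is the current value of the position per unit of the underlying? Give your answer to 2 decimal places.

$8.95

Current fair forward for the remaining 21 months: F = S·e^((r − q)·T), (r − q) = 0.0235 − 0.0484 = -0.0249
F = 542.03 · e^(-0.0249 × 21/12) = 542.03 × 0.957361 = 518.9184
Value of long forward = (F − K)·e^(−rT) = (518.9184 − 509.59) · e^(−0.0235·21/12)
= 9.3284 × 0.959709 = 8.95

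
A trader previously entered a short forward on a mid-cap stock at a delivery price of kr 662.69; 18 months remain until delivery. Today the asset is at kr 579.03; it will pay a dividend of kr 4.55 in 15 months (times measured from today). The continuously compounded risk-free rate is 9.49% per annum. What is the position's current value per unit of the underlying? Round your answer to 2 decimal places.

PV(remaining dividends) I = 4.55·e^(−0.0949·15/12) = 4.0410
Current forward F = (S − I)·e^(rT) = (579.03 − 4.0410)·e^(0.0949·18/12) = 574.9890 × 1.152980 = 662.9508
Value (long) = (F − K)·e^(−rT) = (662.9508 − 662.69) × 0.867318 = 0.2262
Short position value = −(long value) = -kr 0.23

-kr 0.23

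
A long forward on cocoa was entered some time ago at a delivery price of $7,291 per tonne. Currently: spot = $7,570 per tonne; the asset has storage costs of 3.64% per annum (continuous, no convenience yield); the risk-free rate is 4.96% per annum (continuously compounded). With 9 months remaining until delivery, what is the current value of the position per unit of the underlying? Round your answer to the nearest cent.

Current fair forward for the remaining 9 months: F = S·e^((r + u)·T), (r + u) = 0.0496 + 0.0364 = 0.0860
F = 7570 · e^(0.0860 × 9/12) = 7570 × 1.06662558 = 8074.3556
Value of long forward = (F − K)·e^(−rT) = (8074.3556 − 7291) · e^(−0.0496·9/12)
= 783.3556 × 0.96348342 = 754.75

$754.75 per tonne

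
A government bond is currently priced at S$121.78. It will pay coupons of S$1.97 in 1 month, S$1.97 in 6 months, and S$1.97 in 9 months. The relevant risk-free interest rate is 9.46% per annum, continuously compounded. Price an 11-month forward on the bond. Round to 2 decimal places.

PV(coupons) I = 1.97·e^(−0.0946·1/12) + 1.97·e^(−0.0946·6/12) + 1.97·e^(−0.0946·9/12)
I = 1.9545 + 1.8790 + 1.8351 = 5.6686
F = (S − I)·e^(rT) = (121.78 − 5.6686) · e^(0.0946·11/12)
= 116.1114 · e^0.086717 = 116.1114 × 1.090588 = S$126.63

S$126.63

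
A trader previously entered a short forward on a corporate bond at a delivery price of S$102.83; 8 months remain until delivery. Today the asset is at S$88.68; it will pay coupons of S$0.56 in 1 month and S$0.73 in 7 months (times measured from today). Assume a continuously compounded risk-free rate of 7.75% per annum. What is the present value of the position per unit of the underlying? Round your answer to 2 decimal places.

PV(remaining coupons) I = 0.56·e^(−0.0775·1/12) + 0.73·e^(−0.0775·7/12) = 1.2541
Current forward F = (S − I)·e^(rT) = (88.68 − 1.2541)·e^(0.0775·8/12) = 87.4259 × 1.053025 = 92.0617
Value (long) = (F − K)·e^(−rT) = (92.0617 − 102.83) × 0.949645 = -10.2261
Short position value = −(long value) = S$10.23

S$10.23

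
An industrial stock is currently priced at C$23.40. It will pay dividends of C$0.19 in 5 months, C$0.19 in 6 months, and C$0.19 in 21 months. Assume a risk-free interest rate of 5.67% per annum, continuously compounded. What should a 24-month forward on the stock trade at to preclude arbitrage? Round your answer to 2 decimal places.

PV(dividends) I = 0.19·e^(−0.0567·5/12) + 0.19·e^(−0.0567·6/12) + 0.19·e^(−0.0567·21/12)
I = 0.1856 + 0.1847 + 0.1721 = 0.5424
F = (S − I)·e^(rT) = (23.40 − 0.5424) · e^(0.0567·24/12)
= 22.8576 · e^0.113400 = 22.8576 × 1.120080 = C$25.60

C$25.60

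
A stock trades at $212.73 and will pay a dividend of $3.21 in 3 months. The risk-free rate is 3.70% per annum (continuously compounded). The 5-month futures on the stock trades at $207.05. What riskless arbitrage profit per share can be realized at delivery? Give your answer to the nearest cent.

$5.76 per share

PV(dividends) I = 3.21·e^(−0.0370·3/12) = 3.1804
Fair futures F* = (S − I)·e^(rT) = (212.73 − 3.1804)·e^0.015417 = 209.5496 × 1.015536 = 212.8052
Market $207.05 < fair 212.8052: forward underpriced → reverse cash-and-carry (short the stock, invest proceeds at r, pay the dividends, go long the forward).
Profit at T = |F_mkt − F*| = |207.05 − 212.8052| = $5.76 per share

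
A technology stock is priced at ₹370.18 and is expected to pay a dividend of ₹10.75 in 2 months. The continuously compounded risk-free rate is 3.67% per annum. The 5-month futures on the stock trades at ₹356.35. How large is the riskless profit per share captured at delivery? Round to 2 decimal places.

₹8.69 per share

PV(dividends) I = 10.75·e^(−0.0367·2/12) = 10.6844
Fair futures F* = (S − I)·e^(rT) = (370.18 − 10.6844)·e^0.015292 = 359.4956 × 1.015410 = 365.0354
Market ₹356.35 < fair 365.0354: forward underpriced → reverse cash-and-carry (short the stock, invest proceeds at r, pay the dividends, go long the forward).
Profit at T = |F_mkt − F*| = |356.35 − 365.0354| = ₹8.69 per share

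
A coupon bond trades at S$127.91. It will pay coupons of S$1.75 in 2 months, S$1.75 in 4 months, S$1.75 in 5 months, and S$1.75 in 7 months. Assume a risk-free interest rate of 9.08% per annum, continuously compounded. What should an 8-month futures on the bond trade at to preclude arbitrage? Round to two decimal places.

PV(coupons) I = 1.75·e^(−0.0908·2/12) + 1.75·e^(−0.0908·4/12) + 1.75·e^(−0.0908·5/12) + 1.75·e^(−0.0908·7/12)
I = 1.7237 + 1.6978 + 1.6850 + 1.6597 = 6.7662
F = (S − I)·e^(rT) = (127.91 − 6.7662) · e^(0.0908·8/12)
= 121.1438 · e^0.060533 = 121.1438 × 1.062403 = S$128.70

S$128.70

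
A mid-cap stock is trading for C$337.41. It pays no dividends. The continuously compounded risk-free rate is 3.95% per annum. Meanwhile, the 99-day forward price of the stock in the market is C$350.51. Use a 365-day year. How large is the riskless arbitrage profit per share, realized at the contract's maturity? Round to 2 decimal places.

Fair forward: F* = S·e^(carry·T), with carry = r = 0.0395
F* = 337.41 · e^(0.0395 × 99/365) = 337.41 · e^0.010714 = 337.41 × 1.010772 = C$341.0446
Market C$350.51 > fair C$341.0446: forward overpriced → cash-and-carry (buy spot, short the forward).
At maturity, profit = |F_mkt − F*| = |350.51 − 341.0446| = C$9.47 per share

C$9.47 per share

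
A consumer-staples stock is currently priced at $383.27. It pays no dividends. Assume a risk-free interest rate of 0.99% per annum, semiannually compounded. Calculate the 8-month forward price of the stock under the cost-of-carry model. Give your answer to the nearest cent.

$385.80

F = S · (1+r/2)^(2T)
= 383.27 × 1.006605
F = $385.80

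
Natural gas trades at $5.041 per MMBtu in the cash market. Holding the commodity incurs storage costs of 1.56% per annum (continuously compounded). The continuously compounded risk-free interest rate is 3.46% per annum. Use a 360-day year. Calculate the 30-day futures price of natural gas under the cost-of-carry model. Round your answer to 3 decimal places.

Net carry = r + u − y = 0.0346 + 0.0156 − 0.0000 = 0.0502
F = S·e^((r+u−y)T) = 5.041 · e^(0.0502 × 30/360) = 5.041 · e^0.004183
= 5.041 × 1.004192 = $5.062 per MMBtu

$5.062 per MMBtu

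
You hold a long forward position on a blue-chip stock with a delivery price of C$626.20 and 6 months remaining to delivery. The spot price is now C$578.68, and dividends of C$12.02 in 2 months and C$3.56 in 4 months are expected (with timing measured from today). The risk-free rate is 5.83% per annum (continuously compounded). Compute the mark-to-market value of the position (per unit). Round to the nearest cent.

-C$44.93

PV(remaining dividends) I = 12.02·e^(−0.0583·2/12) + 3.56·e^(−0.0583·4/12) = 15.3953
Current forward F = (S − I)·e^(rT) = (578.68 − 15.3953)·e^(0.0583·6/12) = 563.2847 × 1.029579 = 579.9461
Value (long) = (F − K)·e^(−rT) = (579.9461 − 626.20) × 0.971271 = -44.9251
Value = -C$44.93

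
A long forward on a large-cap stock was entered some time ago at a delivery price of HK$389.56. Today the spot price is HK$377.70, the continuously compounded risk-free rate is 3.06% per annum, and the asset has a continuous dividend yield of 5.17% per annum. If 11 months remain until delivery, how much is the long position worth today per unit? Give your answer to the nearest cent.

Current fair forward for the remaining 11 months: F = S·e^((r − q)·T), (r − q) = 0.0306 − 0.0517 = -0.0211
F = 377.70 · e^(-0.0211 × 11/12) = 377.70 × 0.980844 = 370.4648
Value of long forward = (F − K)·e^(−rT) = (370.4648 − 389.56) · e^(−0.0306·11/12)
= -19.0952 × 0.972340 = -18.57

-HK$18.57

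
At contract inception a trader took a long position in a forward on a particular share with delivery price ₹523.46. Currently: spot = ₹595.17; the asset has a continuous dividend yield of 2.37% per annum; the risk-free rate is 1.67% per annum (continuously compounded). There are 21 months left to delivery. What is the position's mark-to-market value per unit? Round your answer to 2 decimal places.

Current fair forward for the remaining 21 months: F = S·e^((r − q)·T), (r − q) = 0.0167 − 0.0237 = -0.0070
F = 595.17 · e^(-0.0070 × 21/12) = 595.17 × 0.987825 = 587.9238
Value of long forward = (F − K)·e^(−rT) = (587.9238 − 523.46) · e^(−0.0167·21/12)
= 64.4638 × 0.971198 = 62.61

₹62.61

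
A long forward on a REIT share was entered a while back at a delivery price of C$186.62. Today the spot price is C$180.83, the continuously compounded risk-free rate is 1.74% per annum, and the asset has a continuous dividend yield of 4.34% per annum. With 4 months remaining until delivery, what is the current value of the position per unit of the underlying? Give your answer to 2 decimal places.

-C$7.31

Current fair forward for the remaining 4 months: F = S·e^((r − q)·T), (r − q) = 0.0174 − 0.0434 = -0.0260
F = 180.83 · e^(-0.0260 × 4/12) = 180.83 × 0.991371 = 179.2696
Value of long forward = (F − K)·e^(−rT) = (179.2696 − 186.62) · e^(−0.0174·4/12)
= -7.3504 × 0.994217 = -7.31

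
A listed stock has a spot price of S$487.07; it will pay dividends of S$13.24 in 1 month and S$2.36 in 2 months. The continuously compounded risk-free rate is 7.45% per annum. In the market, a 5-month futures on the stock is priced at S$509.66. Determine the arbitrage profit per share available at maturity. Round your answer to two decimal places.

S$23.21 per share

PV(dividends) I = 13.24·e^(−0.0745·1/12) + 2.36·e^(−0.0745·2/12) = 15.4889
Fair futures F* = (S − I)·e^(rT) = (487.07 − 15.4889)·e^0.031042 = 471.5811 × 1.031529 = 486.4496
Market S$509.66 > fair 486.4496: forward overpriced → cash-and-carry (borrow at r, buy the stock and collect the dividends, short the forward).
Profit at T = |F_mkt − F*| = |509.66 − 486.4496| = S$23.21 per share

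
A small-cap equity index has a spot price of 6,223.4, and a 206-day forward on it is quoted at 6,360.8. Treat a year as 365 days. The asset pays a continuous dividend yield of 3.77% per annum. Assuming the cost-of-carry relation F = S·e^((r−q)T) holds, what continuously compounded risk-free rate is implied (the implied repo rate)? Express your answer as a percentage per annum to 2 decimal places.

From F = S·e^((r−q)T): (r − q) = ln(F/S)/T
ln(6360.8/6223.4) = ln(1.022078) = 0.021838
(r − q) = 0.021838 / (206/365) = 0.038694
r = ln(F/S)/T + q = 0.038694 + 0.0377 = 0.076394
r = 7.64%

7.64%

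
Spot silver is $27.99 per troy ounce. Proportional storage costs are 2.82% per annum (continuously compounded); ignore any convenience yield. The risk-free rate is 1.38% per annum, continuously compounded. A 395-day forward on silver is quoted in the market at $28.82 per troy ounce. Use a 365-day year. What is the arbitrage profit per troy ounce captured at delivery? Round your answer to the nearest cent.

$0.47 per troy ounce

Fair forward: F* = S·e^(carry·T), with carry = (r + u) = 0.0138 + 0.0282 = 0.0420
F* = 27.99 · e^(0.0420 × 395/365) = 27.99 · e^0.045452 = 27.99 × 1.046501 = $29.2916
Market $28.82 < fair $29.2916: forward underpriced → reverse cash-and-carry (short spot, go long the forward).
At maturity, profit = |F_mkt − F*| = |28.82 − 29.2916| = $0.47 per troy ounce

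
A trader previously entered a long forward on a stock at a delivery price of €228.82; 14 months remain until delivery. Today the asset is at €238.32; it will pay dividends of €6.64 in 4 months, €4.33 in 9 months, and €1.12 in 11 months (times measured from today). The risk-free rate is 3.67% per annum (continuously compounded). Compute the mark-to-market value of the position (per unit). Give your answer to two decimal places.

€7.24

PV(remaining dividends) I = 6.64·e^(−0.0367·4/12) + 4.33·e^(−0.0367·9/12) + 1.12·e^(−0.0367·11/12) = 11.8547
Current forward F = (S − I)·e^(rT) = (238.32 − 11.8547)·e^(0.0367·14/12) = 226.4653 × 1.043747 = 236.3725
Value (long) = (F − K)·e^(−rT) = (236.3725 − 228.82) × 0.958087 = 7.2360
Value = €7.24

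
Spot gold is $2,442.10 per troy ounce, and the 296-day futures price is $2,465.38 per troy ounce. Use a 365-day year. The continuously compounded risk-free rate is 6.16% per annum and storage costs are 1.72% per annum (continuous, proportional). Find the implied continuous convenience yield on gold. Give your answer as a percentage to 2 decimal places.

F = S·e^((r+u−y)T) ⇒ (r+u−y) = ln(F/S)/T
ln(2465.38/2442.10) = 0.009488; /T ⇒ 0.011700
y = r + u − ln(F/S)/T = 0.0616 + 0.0172 − 0.011700 = 0.067100
y = 6.71%

6.71%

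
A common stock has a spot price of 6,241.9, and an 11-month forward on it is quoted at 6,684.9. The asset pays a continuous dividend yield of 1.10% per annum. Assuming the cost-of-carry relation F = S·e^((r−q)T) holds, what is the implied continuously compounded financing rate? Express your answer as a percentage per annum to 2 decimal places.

8.58%

From F = S·e^((r−q)T): (r − q) = ln(F/S)/T
ln(6684.9/6241.9) = ln(1.070972) = 0.068567
(r − q) = 0.068567 / (11/12) = 0.074800
r = ln(F/S)/T + q = 0.074800 + 0.0110 = 0.085800
r = 8.58%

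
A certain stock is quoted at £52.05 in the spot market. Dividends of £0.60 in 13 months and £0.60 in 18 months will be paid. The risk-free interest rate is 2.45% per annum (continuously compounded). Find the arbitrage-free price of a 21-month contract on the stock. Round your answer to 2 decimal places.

PV(dividends) I = 0.60·e^(−0.0245·13/12) + 0.60·e^(−0.0245·18/12)
I = 0.5843 + 0.5784 = 1.1627
F = (S − I)·e^(rT) = (52.05 − 1.1627) · e^(0.0245·21/12)
= 50.8873 · e^0.042875 = 50.8873 × 1.043807 = £53.12

£53.12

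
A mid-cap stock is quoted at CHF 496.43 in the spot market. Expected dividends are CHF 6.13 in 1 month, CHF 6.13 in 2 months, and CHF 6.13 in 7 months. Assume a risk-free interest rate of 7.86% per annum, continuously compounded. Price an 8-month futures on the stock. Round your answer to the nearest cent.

PV(dividends) I = 6.13·e^(−0.0786·1/12) + 6.13·e^(−0.0786·2/12) + 6.13·e^(−0.0786·7/12)
I = 6.0900 + 6.0502 + 5.8553 = 17.9955
F = (S − I)·e^(rT) = (496.43 − 17.9955) · e^(0.0786·8/12)
= 478.4345 · e^0.052400 = 478.4345 × 1.053797 = CHF 504.17

CHF 504.17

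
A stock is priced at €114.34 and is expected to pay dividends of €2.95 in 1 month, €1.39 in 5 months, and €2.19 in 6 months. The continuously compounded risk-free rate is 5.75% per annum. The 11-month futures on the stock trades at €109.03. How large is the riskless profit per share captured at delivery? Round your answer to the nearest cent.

€4.73 per share

PV(dividends) I = 2.95·e^(−0.0575·1/12) + 1.39·e^(−0.0575·5/12) + 2.19·e^(−0.0575·6/12) = 6.4209
Fair futures F* = (S − I)·e^(rT) = (114.34 − 6.4209)·e^0.052708 = 107.9191 × 1.054122 = 113.7599
Market €109.03 < fair 113.7599: forward underpriced → reverse cash-and-carry (short the stock, invest proceeds at r, pay the dividends, go long the forward).
Profit at T = |F_mkt − F*| = |109.03 − 113.7599| = €4.73 per share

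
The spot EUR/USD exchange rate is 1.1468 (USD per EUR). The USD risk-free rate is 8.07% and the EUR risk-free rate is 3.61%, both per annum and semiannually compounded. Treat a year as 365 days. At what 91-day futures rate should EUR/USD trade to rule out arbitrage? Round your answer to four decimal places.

By covered interest parity, F = S · (1+r_USD/2)^(2T) / (1+r_EUR/2)^(2T)
= 1.1468 × 1.019920 / 1.008960 = 1.1468 × 1.010863
F = 1.1593 USD per EUR

1.1593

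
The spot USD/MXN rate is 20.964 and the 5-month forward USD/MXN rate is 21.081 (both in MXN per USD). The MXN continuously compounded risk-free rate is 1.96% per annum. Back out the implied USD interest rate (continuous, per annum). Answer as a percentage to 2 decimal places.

F = S·e^((r_MXN − r_USD)T) ⇒ r_USD = r_MXN − ln(F/S)/T
ln(21.081/20.964) = 0.005565; /(5/12) = 0.013356
r_USD = 0.0196 − 0.013356 = 0.006244
r_USD = 0.62%

0.62%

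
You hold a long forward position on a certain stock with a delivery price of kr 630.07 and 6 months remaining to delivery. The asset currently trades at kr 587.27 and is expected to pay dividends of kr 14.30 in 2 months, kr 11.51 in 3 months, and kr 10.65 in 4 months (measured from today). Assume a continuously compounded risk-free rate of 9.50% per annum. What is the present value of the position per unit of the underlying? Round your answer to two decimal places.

PV(remaining dividends) I = 14.30·e^(−0.0950·2/12) + 11.51·e^(−0.0950·3/12) + 10.65·e^(−0.0950·4/12) = 35.6333
Current forward F = (S − I)·e^(rT) = (587.27 − 35.6333)·e^(0.0950·6/12) = 551.6367 × 1.048646 = 578.4716
Value (long) = (F − K)·e^(−rT) = (578.4716 − 630.07) × 0.953610 = -49.2048
Value = -kr 49.20

-kr 49.20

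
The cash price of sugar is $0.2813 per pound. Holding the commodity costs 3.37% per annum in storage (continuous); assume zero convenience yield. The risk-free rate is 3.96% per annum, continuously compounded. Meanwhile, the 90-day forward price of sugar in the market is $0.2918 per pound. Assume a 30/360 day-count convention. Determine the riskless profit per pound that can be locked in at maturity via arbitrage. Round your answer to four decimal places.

Fair forward: F* = S·e^(carry·T), with carry = (r + u) = 0.0396 + 0.0337 = 0.0733
F* = 0.2813 · e^(0.0733 × 90/360) = 0.2813 · e^0.018325 = 0.2813 × 1.018494 = $0.2865
Market $0.2918 > fair $0.2865: forward overpriced → cash-and-carry (buy spot, short the forward).
At maturity, profit = |F_mkt − F*| = |0.2918 − 0.2865| = $0.0053 per pound

$0.0053 per pound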